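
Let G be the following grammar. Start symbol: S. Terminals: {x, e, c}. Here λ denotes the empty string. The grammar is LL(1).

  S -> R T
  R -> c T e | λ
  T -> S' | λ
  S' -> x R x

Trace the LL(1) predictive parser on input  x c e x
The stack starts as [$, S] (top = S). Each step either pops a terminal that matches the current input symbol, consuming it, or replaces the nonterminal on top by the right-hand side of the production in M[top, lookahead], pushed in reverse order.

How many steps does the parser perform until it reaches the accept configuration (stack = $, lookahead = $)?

10

      Stack      Input      Action
   1  $ S        x c e x $  expand S -> R T
   2  $ T R      x c e x $  expand R -> λ
   3  $ T        x c e x $  expand T -> S'
   4  $ S'       x c e x $  expand S' -> x R x
   5  $ x R x    x c e x $  match x
   6  $ x R      c e x $    expand R -> c T e
   7  $ x e T c  c e x $    match c
   8  $ x e T    e x $      expand T -> λ
   9  $ x e      e x $      match e
  10  $ x        x $        match x
Accept reached after 10 steps.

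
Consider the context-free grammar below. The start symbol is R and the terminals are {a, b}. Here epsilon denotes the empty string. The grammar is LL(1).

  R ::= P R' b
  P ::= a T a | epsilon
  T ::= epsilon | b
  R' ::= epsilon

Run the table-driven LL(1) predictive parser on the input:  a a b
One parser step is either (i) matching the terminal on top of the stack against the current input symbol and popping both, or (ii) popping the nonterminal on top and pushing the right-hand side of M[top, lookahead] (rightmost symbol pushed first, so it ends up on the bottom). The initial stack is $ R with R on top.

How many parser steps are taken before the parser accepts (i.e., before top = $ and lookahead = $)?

7

     Stack         Input    Action
  1  $ R           a a b $  expand R ::= P R' b
  2  $ b R' P      a a b $  expand P ::= a T a
  3  $ b R' a T a  a a b $  match a
  4  $ b R' a T    a b $    expand T ::= epsilon
  5  $ b R' a      a b $    match a
  6  $ b R'        b $      expand R' ::= epsilon
  7  $ b           b $      match b
Accept reached after 7 steps.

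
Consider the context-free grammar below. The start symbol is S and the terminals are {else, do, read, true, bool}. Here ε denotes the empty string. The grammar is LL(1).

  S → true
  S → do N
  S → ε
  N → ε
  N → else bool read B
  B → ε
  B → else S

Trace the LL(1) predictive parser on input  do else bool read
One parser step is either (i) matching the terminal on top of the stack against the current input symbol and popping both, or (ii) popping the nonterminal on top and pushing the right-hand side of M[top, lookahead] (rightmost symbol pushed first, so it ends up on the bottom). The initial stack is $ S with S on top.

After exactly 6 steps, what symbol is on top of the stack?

step 1: stack=$ S  input=do else bool read $  — expand S → do N
step 2: stack=$ N do  input=do else bool read $  — match do
step 3: stack=$ N  input=else bool read $  — expand N → else bool read B
step 4: stack=$ B read bool else  input=else bool read $  — match else
step 5: stack=$ B read bool  input=bool read $  — match bool
step 6: stack=$ B read  input=read $  — match read
Stack after step 6: $ B (top = B).

B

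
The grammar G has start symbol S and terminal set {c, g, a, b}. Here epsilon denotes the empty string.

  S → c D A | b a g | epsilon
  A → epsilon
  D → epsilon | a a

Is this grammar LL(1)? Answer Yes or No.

Yes

FIRST(S) = {epsilon, b, c}
FIRST(A) = {epsilon}
FIRST(D) = {epsilon, a}
FOLLOW(S) = {$}
FOLLOW(A) = {$}
FOLLOW(D) = {$}
Each cell of M receives at most one production.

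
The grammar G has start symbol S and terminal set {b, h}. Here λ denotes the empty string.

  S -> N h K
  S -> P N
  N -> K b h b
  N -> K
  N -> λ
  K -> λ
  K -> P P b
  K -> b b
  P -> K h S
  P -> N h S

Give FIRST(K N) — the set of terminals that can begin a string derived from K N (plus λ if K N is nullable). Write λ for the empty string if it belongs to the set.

FIRST(S): from S->N h K we get {b, h}; from S->P N we get {b, h}. So FIRST(S) = {b, h}.
FIRST(N): from N->K b h b we get {b, h}; from N->K we get {λ, b, h}; from N->λ we get {λ}. So FIRST(N) = {λ, b, h}.
FIRST(K): from K->λ we get {λ}; from K->P P b we get {b, h}; from K->b b we get {b}. So FIRST(K) = {λ, b, h}.
FIRST(P): from P->K h S we get {b, h}; from P->N h S we get {b, h}. So FIRST(P) = {b, h}.
FIRST(K N): take FIRST of each symbol in turn, carrying on past any symbol whose FIRST contains λ; result {λ, b, h}.

{λ, b, h}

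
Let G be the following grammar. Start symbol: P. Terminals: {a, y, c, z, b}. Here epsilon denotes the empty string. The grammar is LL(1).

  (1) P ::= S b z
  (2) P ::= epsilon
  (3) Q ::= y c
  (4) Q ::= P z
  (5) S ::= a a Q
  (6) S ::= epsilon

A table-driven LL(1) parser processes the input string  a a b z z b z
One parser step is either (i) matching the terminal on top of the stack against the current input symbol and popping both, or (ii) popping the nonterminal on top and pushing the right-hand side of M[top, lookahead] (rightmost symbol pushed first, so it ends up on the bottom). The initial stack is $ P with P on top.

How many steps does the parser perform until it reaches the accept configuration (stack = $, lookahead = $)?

12

      Stack          Input            Action
   1  $ P            a a b z z b z $  expand P ::= S b z
   2  $ z b S        a a b z z b z $  expand S ::= a a Q
   3  $ z b Q a a    a a b z z b z $  match a
   4  $ z b Q a      a b z z b z $    match a
   5  $ z b Q        b z z b z $      expand Q ::= P z
   6  $ z b z P      b z z b z $      expand P ::= S b z
   7  $ z b z z b S  b z z b z $      expand S ::= epsilon
   8  $ z b z z b    b z z b z $      match b
   9  $ z b z z      z z b z $        match z
  10  $ z b z        z b z $          match z
  11  $ z b          b z $            match b
  12  $ z            z $              match z
Accept reached after 12 steps.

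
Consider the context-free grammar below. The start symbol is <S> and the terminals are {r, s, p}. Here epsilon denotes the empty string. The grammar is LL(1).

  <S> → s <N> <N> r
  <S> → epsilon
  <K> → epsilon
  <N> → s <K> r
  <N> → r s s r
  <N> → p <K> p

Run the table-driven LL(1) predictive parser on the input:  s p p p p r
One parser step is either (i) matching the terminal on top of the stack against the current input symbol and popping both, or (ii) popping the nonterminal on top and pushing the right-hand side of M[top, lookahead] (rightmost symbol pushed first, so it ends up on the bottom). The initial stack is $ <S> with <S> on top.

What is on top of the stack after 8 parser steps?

step 1: stack=$ <S>  input=s p p p p r $  — expand <S> → s <N> <N> r
step 2: stack=$ r <N> <N> s  input=s p p p p r $  — match s
step 3: stack=$ r <N> <N>  input=p p p p r $  — expand <N> → p <K> p
step 4: stack=$ r <N> p <K> p  input=p p p p r $  — match p
step 5: stack=$ r <N> p <K>  input=p p p r $  — expand <K> → epsilon
step 6: stack=$ r <N> p  input=p p p r $  — match p
step 7: stack=$ r <N>  input=p p r $  — expand <N> → p <K> p
step 8: stack=$ r p <K> p  input=p p r $  — match p
Stack after step 8: $ r p <K> (top = <K>).

<K>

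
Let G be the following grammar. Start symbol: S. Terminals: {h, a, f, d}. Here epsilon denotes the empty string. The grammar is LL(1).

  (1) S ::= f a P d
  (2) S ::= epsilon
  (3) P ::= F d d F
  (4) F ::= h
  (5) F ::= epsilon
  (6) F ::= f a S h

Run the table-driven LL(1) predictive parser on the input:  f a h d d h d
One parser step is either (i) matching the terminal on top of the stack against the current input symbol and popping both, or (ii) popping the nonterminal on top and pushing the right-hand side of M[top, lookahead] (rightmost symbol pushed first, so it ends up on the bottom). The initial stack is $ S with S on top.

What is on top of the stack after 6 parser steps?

step 1: stack=$ S  input=f a h d d h d $  — expand S ::= f a P d
step 2: stack=$ d P a f  input=f a h d d h d $  — match f
step 3: stack=$ d P a  input=a h d d h d $  — match a
step 4: stack=$ d P  input=h d d h d $  — expand P ::= F d d F
step 5: stack=$ d F d d F  input=h d d h d $  — expand F ::= h
step 6: stack=$ d F d d h  input=h d d h d $  — match h
Stack after step 6: $ d F d d (top = d).

d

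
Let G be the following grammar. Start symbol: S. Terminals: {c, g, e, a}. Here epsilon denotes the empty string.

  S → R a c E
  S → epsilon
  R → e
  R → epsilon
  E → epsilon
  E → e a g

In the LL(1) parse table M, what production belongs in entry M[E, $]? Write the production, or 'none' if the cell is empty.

E → epsilon

FIRST(R): from R→e we get {e}; from R→epsilon we get {epsilon}. So FIRST(R) = {epsilon, e}.
FIRST(E): from E→epsilon we get {epsilon}; from E→e a g we get {e}. So FIRST(E) = {epsilon, e}.
FIRST(S): from S→R a c E we get {a, e}; from S→epsilon we get {epsilon}. So FIRST(S) = {epsilon, a, e}.
FOLLOW(S) includes $ since S is the start symbol.
FOLLOW(S): S appears on no right-hand side. Thus FOLLOW(S) = {$}.
FOLLOW(E): in S→R a c E, the suffix after E is empty, so FOLLOW(E) ⊇ FOLLOW(S) = {$}. Thus FOLLOW(E) = {$}.
For E → epsilon: FIRST(epsilon) = {epsilon}, so it goes in M[E, t] for t ∈ {}; since epsilon ∈ FIRST, also for every t ∈ FOLLOW(E) = {$}.
For E → e a g: FIRST(e a g) = {e}, so it goes in M[E, t] for t ∈ {e}.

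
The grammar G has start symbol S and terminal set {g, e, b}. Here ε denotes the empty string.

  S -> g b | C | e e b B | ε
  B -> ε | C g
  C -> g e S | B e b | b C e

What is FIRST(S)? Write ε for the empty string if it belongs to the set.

FIRST(S) = {ε, b, e, g}  (via C)
FIRST(B) = {ε, b, e, g}  (via C g)
FIRST(C) = {b, e, g}  (via B e b)

{ε, b, e, g}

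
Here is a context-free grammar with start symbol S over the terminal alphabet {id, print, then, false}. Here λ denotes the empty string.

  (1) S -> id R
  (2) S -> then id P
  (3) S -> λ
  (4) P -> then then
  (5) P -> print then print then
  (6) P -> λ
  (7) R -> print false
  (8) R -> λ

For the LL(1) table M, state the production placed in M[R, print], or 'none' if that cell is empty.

R -> print false

FIRST(S) = {λ, id, then}
FIRST(P) = {λ, print, then}
FIRST(R) = {λ, print}
FOLLOW(S) includes $ since S is the start symbol.
FOLLOW(S): S appears on no right-hand side. Thus FOLLOW(S) = {$}.
FOLLOW(R): in S->id R, the suffix after R is empty, so FOLLOW(R) ⊇ FOLLOW(S) = {$}. Thus FOLLOW(R) = {$}.
For R -> print false: FIRST(print false) = {print}, so it goes in M[R, t] for t ∈ {print}.
For R -> λ: FIRST(λ) = {λ}, so it goes in M[R, t] for t ∈ {}; since λ ∈ FIRST, also for every t ∈ FOLLOW(R) = {$}.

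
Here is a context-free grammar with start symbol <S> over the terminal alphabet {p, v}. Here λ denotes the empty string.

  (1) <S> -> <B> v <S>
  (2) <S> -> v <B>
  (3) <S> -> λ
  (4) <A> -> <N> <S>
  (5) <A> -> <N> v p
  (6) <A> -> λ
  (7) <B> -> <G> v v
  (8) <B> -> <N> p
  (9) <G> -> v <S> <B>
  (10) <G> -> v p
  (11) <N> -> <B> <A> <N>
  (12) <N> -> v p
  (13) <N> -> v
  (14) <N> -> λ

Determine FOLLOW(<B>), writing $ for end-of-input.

{$, p, v}

FIRST(<G>): from <G>->v <S> <B> we get {v}; from <G>->v p we get {v}. So FIRST(<G>) = {v}.
FIRST(<S>): from <S>-><B> v <S> we get {p, v}; from <S>->v <B> we get {v}; from <S>->λ we get {λ}. So FIRST(<S>) = {λ, p, v}.
FIRST(<A>): from <A>-><N> <S> we get {λ, p, v}; from <A>-><N> v p we get {p, v}; from <A>->λ we get {λ}. So FIRST(<A>) = {λ, p, v}.
FIRST(<B>): from <B>-><G> v v we get {v}; from <B>-><N> p we get {p, v}. So FIRST(<B>) = {p, v}.
FIRST(<N>): from <N>-><B> <A> <N> we get {p, v}; from <N>->v p we get {v}; from <N>->v we get {v}; from <N>->λ we get {λ}. So FIRST(<N>) = {λ, p, v}.
FOLLOW(<S>) includes $ since <S> is the start symbol.
FOLLOW(<G>): in <B>-><G> v v, <G> is followed by v v with FIRST {v}. Thus FOLLOW(<G>) = {v}.
FOLLOW(<S>): in <S>-><B> v <S>, the suffix after <S> is empty (adds nothing new); in <A>-><N> <S>, the suffix after <S> is empty, so FOLLOW(<S>) ⊇ FOLLOW(<A>) = {p, v}; in <G>->v <S> <B>, <S> is followed by <B> with FIRST {p, v}. Thus FOLLOW(<S>) = {$, p, v}.
FOLLOW(<A>): in <N>-><B> <A> <N>, <A> is followed by <N> with FIRST {λ, p, v}; in <N>-><B> <A> <N>, the suffix after <A> is nullable, so FOLLOW(<A>) ⊇ FOLLOW(<N>) = {p, v}. Thus FOLLOW(<A>) = {p, v}.
FOLLOW(<N>): in <A>-><N> <S>, <N> is followed by <S> with FIRST {λ, p, v}; in <A>-><N> <S>, the suffix after <N> is nullable, so FOLLOW(<N>) ⊇ FOLLOW(<A>) = {p, v}; in <A>-><N> v p, <N> is followed by v p with FIRST {v}; in <B>-><N> p, <N> is followed by p with FIRST {p}; in <N>-><B> <A> <N>, the suffix after <N> is empty (adds nothing new). Thus FOLLOW(<N>) = {p, v}.
FOLLOW(<B>): in <S>-><B> v <S>, <B> is followed by v <S> with FIRST {v}; in <S>->v <B>, the suffix after <B> is empty, so FOLLOW(<B>) ⊇ FOLLOW(<S>) = {$, p, v}; in <G>->v <S> <B>, the suffix after <B> is empty, so FOLLOW(<B>) ⊇ FOLLOW(<G>) = {v}; in <N>-><B> <A> <N>, <B> is followed by <A> <N> with FIRST {λ, p, v}; in <N>-><B> <A> <N>, the suffix after <B> is nullable, so FOLLOW(<B>) ⊇ FOLLOW(<N>) = {p, v}. Thus FOLLOW(<B>) = {$, p, v}.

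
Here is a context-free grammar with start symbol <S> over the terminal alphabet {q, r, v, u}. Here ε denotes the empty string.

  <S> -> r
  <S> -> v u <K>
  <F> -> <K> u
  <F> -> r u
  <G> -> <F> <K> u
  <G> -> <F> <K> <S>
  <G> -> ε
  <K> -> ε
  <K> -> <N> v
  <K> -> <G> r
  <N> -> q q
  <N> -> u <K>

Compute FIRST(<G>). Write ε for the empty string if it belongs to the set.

FIRST(<S>) = {r, v}
FIRST(<N>) = {q, u}
FIRST(<F>) = {q, r, u}  (via <K> u)
FIRST(<G>) = {ε, q, r, u}  (via <F> <K> u, <F> <K> <S>)
FIRST(<K>) = {ε, q, r, u}  (via <N> v, <G> r)

{ε, q, r, u}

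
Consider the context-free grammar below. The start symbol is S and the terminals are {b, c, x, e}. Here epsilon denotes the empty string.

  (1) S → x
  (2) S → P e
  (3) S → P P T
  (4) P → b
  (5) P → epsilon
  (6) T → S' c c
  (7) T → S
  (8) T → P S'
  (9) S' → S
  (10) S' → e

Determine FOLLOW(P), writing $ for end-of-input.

FIRST(P) = {epsilon, b}
FIRST(S) = {b, e, x}  (via P e, P P T)
FIRST(S') = {b, e, x}  (via S)
FIRST(T) = {b, e, x}  (via S' c c, S, P S')
FOLLOW(S) includes $ since S is the start symbol.
FOLLOW(P): in S→P e, P is followed by e with FIRST {e}; in S→P P T (occurrence 1), P is followed by P T with FIRST {b, e, x}; in S→P P T (occurrence 2), P is followed by T with FIRST {b, e, x}; in T→P S', P is followed by S' with FIRST {b, e, x}. Thus FOLLOW(P) = {b, e, x}.
FOLLOW(S): in T→S, the suffix after S is empty, so FOLLOW(S) ⊇ FOLLOW(T) = {$, c}; in S'→S, the suffix after S is empty, so FOLLOW(S) ⊇ FOLLOW(S') = {$, c}. Thus FOLLOW(S) = {$, c}.
FOLLOW(T): in S→P P T, the suffix after T is empty, so FOLLOW(T) ⊇ FOLLOW(S) = {$, c}. Thus FOLLOW(T) = {$, c}.
FOLLOW(S'): in T→S' c c, S' is followed by c c with FIRST {c}; in T→P S', the suffix after S' is empty, so FOLLOW(S') ⊇ FOLLOW(T) = {$, c}. Thus FOLLOW(S') = {$, c}.

{b, e, x}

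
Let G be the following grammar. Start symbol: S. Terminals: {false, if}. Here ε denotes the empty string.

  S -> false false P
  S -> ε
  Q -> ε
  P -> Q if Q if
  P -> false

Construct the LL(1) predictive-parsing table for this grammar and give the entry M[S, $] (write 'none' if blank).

FIRST(S) = {ε, false}
FIRST(Q) = {ε}
FIRST(P) = {false, if}  (via Q if Q if)
FOLLOW(S) includes $ since S is the start symbol.
FOLLOW(S): S appears on no right-hand side. Thus FOLLOW(S) = {$}.
For S -> false false P: FIRST(false false P) = {false}, so it goes in M[S, t] for t ∈ {false}.
For S -> ε: FIRST(ε) = {ε}, so it goes in M[S, t] for t ∈ {}; since ε ∈ FIRST, also for every t ∈ FOLLOW(S) = {$}.

S -> ε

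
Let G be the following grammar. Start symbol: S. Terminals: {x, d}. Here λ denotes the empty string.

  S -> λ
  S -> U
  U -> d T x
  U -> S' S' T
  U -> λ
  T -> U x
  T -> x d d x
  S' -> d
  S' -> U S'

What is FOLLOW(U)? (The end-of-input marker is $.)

FIRST(S) = {λ, d}  (via U)
FIRST(U) = {λ, d}  (via S' S' T)
FIRST(T) = {d, x}  (via U x)
FIRST(S') = {d}  (via U S')
FOLLOW(S) includes $ since S is the start symbol.
FOLLOW(S): S appears on no right-hand side. Thus FOLLOW(S) = {$}.
FOLLOW(U): in S->U, the suffix after U is empty, so FOLLOW(U) ⊇ FOLLOW(S) = {$}; in T->U x, U is followed by x with FIRST {x}; in S'->U S', U is followed by S' with FIRST {d}. Thus FOLLOW(U) = {$, d, x}.
FOLLOW(T): in U->d T x, T is followed by x with FIRST {x}; in U->S' S' T, the suffix after T is empty, so FOLLOW(T) ⊇ FOLLOW(U) = {$, d, x}. Thus FOLLOW(T) = {$, d, x}.
FOLLOW(S'): in U->S' S' T (occurrence 1), S' is followed by S' T with FIRST {d}; in U->S' S' T (occurrence 2), S' is followed by T with FIRST {d, x}; in S'->U S', the suffix after S' is empty (adds nothing new). Thus FOLLOW(S') = {d, x}.

{$, d, x}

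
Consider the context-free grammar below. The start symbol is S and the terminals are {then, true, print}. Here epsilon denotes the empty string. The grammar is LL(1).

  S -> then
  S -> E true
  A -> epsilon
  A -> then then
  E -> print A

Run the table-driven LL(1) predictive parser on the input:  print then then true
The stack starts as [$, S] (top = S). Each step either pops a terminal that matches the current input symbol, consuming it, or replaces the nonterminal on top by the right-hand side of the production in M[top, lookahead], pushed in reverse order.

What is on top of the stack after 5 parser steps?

step 1: stack=$ S  input=print then then true $  — expand S -> E true
step 2: stack=$ true E  input=print then then true $  — expand E -> print A
step 3: stack=$ true A print  input=print then then true $  — match print
step 4: stack=$ true A  input=then then true $  — expand A -> then then
step 5: stack=$ true then then  input=then then true $  — match then
Stack after step 5: $ true then (top = then).

then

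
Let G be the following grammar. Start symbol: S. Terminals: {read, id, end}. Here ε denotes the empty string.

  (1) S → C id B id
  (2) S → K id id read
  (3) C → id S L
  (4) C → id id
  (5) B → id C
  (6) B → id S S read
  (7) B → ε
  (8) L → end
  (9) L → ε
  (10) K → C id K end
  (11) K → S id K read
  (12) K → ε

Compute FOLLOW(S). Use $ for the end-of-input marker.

FIRST(C) = {id}
FIRST(B) = {ε, id}
FIRST(L) = {ε, end}
FIRST(S) = {id}  (via C id B id, K id id read)
FIRST(K) = {ε, id}  (via C id K end, S id K read)
FOLLOW(S) includes $ since S is the start symbol.
FOLLOW(B): in S→C id B id, B is followed by id with FIRST {id}. Thus FOLLOW(B) = {id}.
FOLLOW(C): in S→C id B id, C is followed by id B id with FIRST {id}; in B→id C, the suffix after C is empty, so FOLLOW(C) ⊇ FOLLOW(B) = {id}; in K→C id K end, C is followed by id K end with FIRST {id}. Thus FOLLOW(C) = {id}.
FOLLOW(S): in C→id S L, S is followed by L with FIRST {ε, end}; in C→id S L, the suffix after S is nullable, so FOLLOW(S) ⊇ FOLLOW(C) = {id}; in B→id S S read (occurrence 1), S is followed by S read with FIRST {id}; in B→id S S read (occurrence 2), S is followed by read with FIRST {read}; in K→S id K read, S is followed by id K read with FIRST {id}. Thus FOLLOW(S) = {$, end, id, read}.
FOLLOW(L): in C→id S L, the suffix after L is empty, so FOLLOW(L) ⊇ FOLLOW(C) = {id}. Thus FOLLOW(L) = {id}.
FOLLOW(K): in S→K id id read, K is followed by id id read with FIRST {id}; in K→C id K end, K is followed by end with FIRST {end}; in K→S id K read, K is followed by read with FIRST {read}. Thus FOLLOW(K) = {end, id, read}.

{$, end, id, read}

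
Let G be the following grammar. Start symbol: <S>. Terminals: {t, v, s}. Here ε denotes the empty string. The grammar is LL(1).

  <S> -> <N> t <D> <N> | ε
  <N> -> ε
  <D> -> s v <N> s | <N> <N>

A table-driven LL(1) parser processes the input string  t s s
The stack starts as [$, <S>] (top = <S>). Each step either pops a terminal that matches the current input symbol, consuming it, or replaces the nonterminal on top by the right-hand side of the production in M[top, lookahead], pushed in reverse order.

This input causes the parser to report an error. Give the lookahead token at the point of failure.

s

     Stack            Input    Action
  1  $ <S>            t s s $  expand <S> -> <N> t <D> <N>
  2  $ <N> <D> t <N>  t s s $  expand <N> -> ε
  3  $ <N> <D> t      t s s $  match t
  4  $ <N> <D>        s s $    expand <D> -> s v <N> s
  5  $ <N> s <N> v s  s s $    match s
  6  $ <N> s <N> v    s $      error: top is terminal v but lookahead is s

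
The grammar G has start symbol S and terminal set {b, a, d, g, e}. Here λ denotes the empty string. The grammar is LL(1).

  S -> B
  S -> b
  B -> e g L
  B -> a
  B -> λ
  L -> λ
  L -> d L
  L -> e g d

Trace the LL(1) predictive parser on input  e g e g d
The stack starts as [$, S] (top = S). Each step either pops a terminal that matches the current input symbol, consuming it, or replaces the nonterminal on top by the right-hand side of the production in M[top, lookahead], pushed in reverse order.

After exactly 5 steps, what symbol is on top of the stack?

e

step 1: stack=$ S  input=e g e g d $  — expand S -> B
step 2: stack=$ B  input=e g e g d $  — expand B -> e g L
step 3: stack=$ L g e  input=e g e g d $  — match e
step 4: stack=$ L g  input=g e g d $  — match g
step 5: stack=$ L  input=e g d $  — expand L -> e g d
Stack after step 5: $ d g e (top = e).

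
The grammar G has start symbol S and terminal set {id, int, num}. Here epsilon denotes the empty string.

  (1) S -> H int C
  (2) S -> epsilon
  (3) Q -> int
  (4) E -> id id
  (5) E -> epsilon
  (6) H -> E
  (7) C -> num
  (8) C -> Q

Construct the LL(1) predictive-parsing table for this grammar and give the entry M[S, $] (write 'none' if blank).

FIRST(Q): from Q->int we get {int}. So FIRST(Q) = {int}.
FIRST(E): from E->id id we get {id}; from E->epsilon we get {epsilon}. So FIRST(E) = {epsilon, id}.
FIRST(H): from H->E we get {epsilon, id}. So FIRST(H) = {epsilon, id}.
FIRST(C): from C->num we get {num}; from C->Q we get {int}. So FIRST(C) = {int, num}.
FIRST(S): from S->H int C we get {id, int}; from S->epsilon we get {epsilon}. So FIRST(S) = {epsilon, id, int}.
FOLLOW(S) includes $ since S is the start symbol.
FOLLOW(S): S appears on no right-hand side. Thus FOLLOW(S) = {$}.
For S -> H int C: FIRST(H int C) = {id, int}, so it goes in M[S, t] for t ∈ {id, int}.
For S -> epsilon: FIRST(epsilon) = {epsilon}, so it goes in M[S, t] for t ∈ {}; since epsilon ∈ FIRST, also for every t ∈ FOLLOW(S) = {$}.

S -> epsilon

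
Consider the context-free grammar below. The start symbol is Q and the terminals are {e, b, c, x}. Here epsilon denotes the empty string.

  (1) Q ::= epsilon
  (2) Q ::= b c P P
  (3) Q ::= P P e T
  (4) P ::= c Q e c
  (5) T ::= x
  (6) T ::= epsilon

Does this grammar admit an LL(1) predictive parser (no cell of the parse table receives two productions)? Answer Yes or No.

FIRST(Q) = {epsilon, b, c}
FIRST(P) = {c}
FIRST(T) = {epsilon, x}
FOLLOW(Q) = {$, e}
FOLLOW(P) = {$, c, e}
FOLLOW(T) = {$, e}
Each cell of M receives at most one production.

Yes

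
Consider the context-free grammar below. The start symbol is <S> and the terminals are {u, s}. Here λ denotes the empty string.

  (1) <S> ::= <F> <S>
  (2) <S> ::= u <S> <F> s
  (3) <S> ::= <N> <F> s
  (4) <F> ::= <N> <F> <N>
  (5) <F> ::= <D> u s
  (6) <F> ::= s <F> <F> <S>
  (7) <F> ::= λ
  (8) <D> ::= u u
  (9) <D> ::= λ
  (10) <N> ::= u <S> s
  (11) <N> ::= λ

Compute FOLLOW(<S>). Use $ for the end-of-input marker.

{$, s, u}

FIRST(<D>): from <D>::=u u we get {u}; from <D>::=λ we get {λ}. So FIRST(<D>) = {λ, u}.
FIRST(<N>): from <N>::=u <S> s we get {u}; from <N>::=λ we get {λ}. So FIRST(<N>) = {λ, u}.
FIRST(<F>): from <F>::=<N> <F> <N> we get {λ, s, u}; from <F>::=<D> u s we get {u}; from <F>::=s <F> <F> <S> we get {s}; from <F>::=λ we get {λ}. So FIRST(<F>) = {λ, s, u}.
FIRST(<S>): from <S>::=<F> <S> we get {s, u}; from <S>::=u <S> <F> s we get {u}; from <S>::=<N> <F> s we get {s, u}. So FIRST(<S>) = {s, u}.
FOLLOW(<S>) includes $ since <S> is the start symbol.
FOLLOW(<F>): in <S>::=<F> <S>, <F> is followed by <S> with FIRST {s, u}; in <S>::=u <S> <F> s, <F> is followed by s with FIRST {s}; in <S>::=<N> <F> s, <F> is followed by s with FIRST {s}; in <F>::=<N> <F> <N>, <F> is followed by <N> with FIRST {λ, u}; in <F>::=<N> <F> <N>, the suffix after <F> is nullable (adds nothing new); in <F>::=s <F> <F> <S> (occurrence 1), <F> is followed by <F> <S> with FIRST {s, u}; in <F>::=s <F> <F> <S> (occurrence 2), <F> is followed by <S> with FIRST {s, u}. Thus FOLLOW(<F>) = {s, u}.
FOLLOW(<S>): in <S>::=<F> <S>, the suffix after <S> is empty (adds nothing new); in <S>::=u <S> <F> s, <S> is followed by <F> s with FIRST {s, u}; in <F>::=s <F> <F> <S>, the suffix after <S> is empty, so FOLLOW(<S>) ⊇ FOLLOW(<F>) = {s, u}; in <N>::=u <S> s, <S> is followed by s with FIRST {s}. Thus FOLLOW(<S>) = {$, s, u}.
FOLLOW(<D>): in <F>::=<D> u s, <D> is followed by u s with FIRST {u}. Thus FOLLOW(<D>) = {u}.
FOLLOW(<N>): in <S>::=<N> <F> s, <N> is followed by <F> s with FIRST {s, u}; in <F>::=<N> <F> <N> (occurrence 1), <N> is followed by <F> <N> with FIRST {λ, s, u}; in <F>::=<N> <F> <N> (occurrence 1), the suffix after <N> is nullable, so FOLLOW(<N>) ⊇ FOLLOW(<F>) = {s, u}; in <F>::=<N> <F> <N> (occurrence 2), the suffix after <N> is empty, so FOLLOW(<N>) ⊇ FOLLOW(<F>) = {s, u}. Thus FOLLOW(<N>) = {s, u}.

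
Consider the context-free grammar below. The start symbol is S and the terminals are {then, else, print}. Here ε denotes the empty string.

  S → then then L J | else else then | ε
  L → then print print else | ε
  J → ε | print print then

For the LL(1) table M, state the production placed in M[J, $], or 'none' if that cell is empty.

FIRST(S): from S→then then L J we get {then}; from S→else else then we get {else}; from S→ε we get {ε}. So FIRST(S) = {ε, else, then}.
FIRST(L): from L→then print print else we get {then}; from L→ε we get {ε}. So FIRST(L) = {ε, then}.
FIRST(J): from J→ε we get {ε}; from J→print print then we get {print}. So FIRST(J) = {ε, print}.
FOLLOW(S) includes $ since S is the start symbol.
FOLLOW(S): S appears on no right-hand side. Thus FOLLOW(S) = {$}.
FOLLOW(J): in S→then then L J, the suffix after J is empty, so FOLLOW(J) ⊇ FOLLOW(S) = {$}. Thus FOLLOW(J) = {$}.
For J → ε: FIRST(ε) = {ε}, so it goes in M[J, t] for t ∈ {}; since ε ∈ FIRST, also for every t ∈ FOLLOW(J) = {$}.
For J → print print then: FIRST(print print then) = {print}, so it goes in M[J, t] for t ∈ {print}.

J → ε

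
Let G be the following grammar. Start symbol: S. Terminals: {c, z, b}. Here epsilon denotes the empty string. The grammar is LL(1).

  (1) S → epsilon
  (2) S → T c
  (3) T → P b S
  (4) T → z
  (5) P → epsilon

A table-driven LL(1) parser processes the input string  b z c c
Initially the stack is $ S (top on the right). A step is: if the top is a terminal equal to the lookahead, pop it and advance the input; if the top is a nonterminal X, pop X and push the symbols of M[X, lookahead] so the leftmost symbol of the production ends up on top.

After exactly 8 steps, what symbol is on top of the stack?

c

step 1: stack=$ S  input=b z c c $  — expand S → T c
step 2: stack=$ c T  input=b z c c $  — expand T → P b S
step 3: stack=$ c S b P  input=b z c c $  — expand P → epsilon
step 4: stack=$ c S b  input=b z c c $  — match b
step 5: stack=$ c S  input=z c c $  — expand S → T c
step 6: stack=$ c c T  input=z c c $  — expand T → z
step 7: stack=$ c c z  input=z c c $  — match z
step 8: stack=$ c c  input=c c $  — match c
Stack after step 8: $ c (top = c).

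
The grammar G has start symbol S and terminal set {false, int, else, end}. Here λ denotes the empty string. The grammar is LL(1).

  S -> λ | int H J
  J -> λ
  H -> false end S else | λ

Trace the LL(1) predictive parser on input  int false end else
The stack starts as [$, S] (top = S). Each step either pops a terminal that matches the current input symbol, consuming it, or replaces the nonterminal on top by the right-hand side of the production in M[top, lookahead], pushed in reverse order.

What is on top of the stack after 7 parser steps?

     Stack                 Input                 Action
  1  $ S                   int false end else $  expand S -> int H J
  2  $ J H int             int false end else $  match int
  3  $ J H                 false end else $      expand H -> false end S else
  4  $ J else S end false  false end else $      match false
  5  $ J else S end        end else $            match end
  6  $ J else S            else $                expand S -> λ
  7  $ J else              else $                match else
Stack after step 7: $ J (top = J).

J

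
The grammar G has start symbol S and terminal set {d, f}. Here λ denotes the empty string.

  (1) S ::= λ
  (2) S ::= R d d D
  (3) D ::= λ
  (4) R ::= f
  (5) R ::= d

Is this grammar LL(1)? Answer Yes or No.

Yes

FIRST(S) = {λ, d, f}
FIRST(D) = {λ}
FIRST(R) = {d, f}
FOLLOW(S) = {$}
FOLLOW(D) = {$}
FOLLOW(R) = {d}
Each cell of M receives at most one production.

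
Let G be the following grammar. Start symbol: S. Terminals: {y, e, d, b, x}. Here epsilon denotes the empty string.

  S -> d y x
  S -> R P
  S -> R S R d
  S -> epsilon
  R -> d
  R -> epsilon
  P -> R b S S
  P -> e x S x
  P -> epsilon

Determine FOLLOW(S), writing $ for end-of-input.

{$, b, d, e, x}

FIRST(R): from R->d we get {d}; from R->epsilon we get {epsilon}. So FIRST(R) = {epsilon, d}.
FIRST(P): from P->R b S S we get {b, d}; from P->e x S x we get {e}; from P->epsilon we get {epsilon}. So FIRST(P) = {epsilon, b, d, e}.
FIRST(S): from S->d y x we get {d}; from S->R P we get {epsilon, b, d, e}; from S->R S R d we get {b, d, e}; from S->epsilon we get {epsilon}. So FIRST(S) = {epsilon, b, d, e}.
FOLLOW(S) includes $ since S is the start symbol.
FOLLOW(S): in S->R S R d, S is followed by R d with FIRST {d}; in P->R b S S (occurrence 1), S is followed by S with FIRST {epsilon, b, d, e}; in P->R b S S (occurrence 1), the suffix after S is nullable, so FOLLOW(S) ⊇ FOLLOW(P) = {$, b, d, e, x}; in P->R b S S (occurrence 2), the suffix after S is empty, so FOLLOW(S) ⊇ FOLLOW(P) = {$, b, d, e, x}; in P->e x S x, S is followed by x with FIRST {x}. Thus FOLLOW(S) = {$, b, d, e, x}.
FOLLOW(R): in S->R P, R is followed by P with FIRST {epsilon, b, d, e}; in S->R P, the suffix after R is nullable, so FOLLOW(R) ⊇ FOLLOW(S) = {$, b, d, e, x}; in S->R S R d (occurrence 1), R is followed by S R d with FIRST {b, d, e}; in S->R S R d (occurrence 2), R is followed by d with FIRST {d}; in P->R b S S, R is followed by b S S with FIRST {b}. Thus FOLLOW(R) = {$, b, d, e, x}.
FOLLOW(P): in S->R P, the suffix after P is empty, so FOLLOW(P) ⊇ FOLLOW(S) = {$, b, d, e, x}. Thus FOLLOW(P) = {$, b, d, e, x}.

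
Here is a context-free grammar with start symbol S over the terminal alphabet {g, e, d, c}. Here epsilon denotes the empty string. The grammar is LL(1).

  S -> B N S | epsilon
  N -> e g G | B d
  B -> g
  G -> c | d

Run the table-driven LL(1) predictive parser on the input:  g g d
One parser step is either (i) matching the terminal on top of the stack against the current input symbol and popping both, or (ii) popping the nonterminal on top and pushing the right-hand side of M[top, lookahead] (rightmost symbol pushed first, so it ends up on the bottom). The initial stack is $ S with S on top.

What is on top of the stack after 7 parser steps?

step 1: stack=$ S  input=g g d $  — expand S -> B N S
step 2: stack=$ S N B  input=g g d $  — expand B -> g
step 3: stack=$ S N g  input=g g d $  — match g
step 4: stack=$ S N  input=g d $  — expand N -> B d
step 5: stack=$ S d B  input=g d $  — expand B -> g
step 6: stack=$ S d g  input=g d $  — match g
step 7: stack=$ S d  input=d $  — match d
Stack after step 7: $ S (top = S).

S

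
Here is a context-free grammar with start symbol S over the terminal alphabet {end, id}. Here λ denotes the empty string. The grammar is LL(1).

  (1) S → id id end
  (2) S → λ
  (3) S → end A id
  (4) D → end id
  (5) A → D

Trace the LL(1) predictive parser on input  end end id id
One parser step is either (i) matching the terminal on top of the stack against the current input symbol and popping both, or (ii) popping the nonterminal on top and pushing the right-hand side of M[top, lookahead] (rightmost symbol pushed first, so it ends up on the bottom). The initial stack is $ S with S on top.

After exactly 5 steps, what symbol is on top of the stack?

step 1: stack=$ S  input=end end id id $  — expand S → end A id
step 2: stack=$ id A end  input=end end id id $  — match end
step 3: stack=$ id A  input=end id id $  — expand A → D
step 4: stack=$ id D  input=end id id $  — expand D → end id
step 5: stack=$ id id end  input=end id id $  — match end
Stack after step 5: $ id id (top = id).

id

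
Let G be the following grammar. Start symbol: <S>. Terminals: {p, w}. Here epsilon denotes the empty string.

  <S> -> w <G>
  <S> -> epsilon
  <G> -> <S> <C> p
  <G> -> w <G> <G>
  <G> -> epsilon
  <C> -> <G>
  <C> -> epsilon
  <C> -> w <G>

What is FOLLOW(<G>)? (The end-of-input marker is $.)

FIRST(<S>) = {epsilon, w}
FIRST(<G>) = {epsilon, p, w}  (via <S> <C> p)
FIRST(<C>) = {epsilon, p, w}  (via <G>)
FOLLOW(<S>) includes $ since <S> is the start symbol.
FOLLOW(<S>): in <G>-><S> <C> p, <S> is followed by <C> p with FIRST {p, w}. Thus FOLLOW(<S>) = {$, p, w}.
FOLLOW(<C>): in <G>-><S> <C> p, <C> is followed by p with FIRST {p}. Thus FOLLOW(<C>) = {p}.
FOLLOW(<G>): in <S>->w <G>, the suffix after <G> is empty, so FOLLOW(<G>) ⊇ FOLLOW(<S>) = {$, p, w}; in <G>->w <G> <G> (occurrence 1), <G> is followed by <G> with FIRST {epsilon, p, w}; in <G>->w <G> <G> (occurrence 1), the suffix after <G> is nullable (adds nothing new); in <G>->w <G> <G> (occurrence 2), the suffix after <G> is empty (adds nothing new); in <C>-><G>, the suffix after <G> is empty, so FOLLOW(<G>) ⊇ FOLLOW(<C>) = {p}; in <C>->w <G>, the suffix after <G> is empty, so FOLLOW(<G>) ⊇ FOLLOW(<C>) = {p}. Thus FOLLOW(<G>) = {$, p, w}.

{$, p, w}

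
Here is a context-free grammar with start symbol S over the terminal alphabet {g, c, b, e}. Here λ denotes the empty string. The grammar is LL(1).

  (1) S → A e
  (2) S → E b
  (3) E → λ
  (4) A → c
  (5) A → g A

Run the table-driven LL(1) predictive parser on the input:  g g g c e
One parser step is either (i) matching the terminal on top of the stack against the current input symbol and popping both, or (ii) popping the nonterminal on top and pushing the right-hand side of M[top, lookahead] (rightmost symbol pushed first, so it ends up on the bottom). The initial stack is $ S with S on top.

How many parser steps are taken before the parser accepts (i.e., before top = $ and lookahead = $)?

      Stack    Input        Action
   1  $ S      g g g c e $  expand S → A e
   2  $ e A    g g g c e $  expand A → g A
   3  $ e A g  g g g c e $  match g
   4  $ e A    g g c e $    expand A → g A
   5  $ e A g  g g c e $    match g
   6  $ e A    g c e $      expand A → g A
   7  $ e A g  g c e $      match g
   8  $ e A    c e $        expand A → c
   9  $ e c    c e $        match c
  10  $ e      e $          match e
Accept reached after 10 steps.

10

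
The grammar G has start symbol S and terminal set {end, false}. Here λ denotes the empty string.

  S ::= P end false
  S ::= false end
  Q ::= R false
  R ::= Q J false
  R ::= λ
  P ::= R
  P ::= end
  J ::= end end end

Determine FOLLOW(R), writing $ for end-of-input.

{end, false}

FIRST(J) = {end}
FIRST(S) = {end, false}  (via P end false)
FIRST(Q) = {false}  (via R false)
FIRST(R) = {λ, false}  (via Q J false)
FIRST(P) = {λ, end, false}  (via R)
FOLLOW(S) includes $ since S is the start symbol.
FOLLOW(S): S appears on no right-hand side. Thus FOLLOW(S) = {$}.
FOLLOW(Q): in R::=Q J false, Q is followed by J false with FIRST {end}. Thus FOLLOW(Q) = {end}.
FOLLOW(P): in S::=P end false, P is followed by end false with FIRST {end}. Thus FOLLOW(P) = {end}.
FOLLOW(R): in Q::=R false, R is followed by false with FIRST {false}; in P::=R, the suffix after R is empty, so FOLLOW(R) ⊇ FOLLOW(P) = {end}. Thus FOLLOW(R) = {end, false}.
FOLLOW(J): in R::=Q J false, J is followed by false with FIRST {false}. Thus FOLLOW(J) = {false}.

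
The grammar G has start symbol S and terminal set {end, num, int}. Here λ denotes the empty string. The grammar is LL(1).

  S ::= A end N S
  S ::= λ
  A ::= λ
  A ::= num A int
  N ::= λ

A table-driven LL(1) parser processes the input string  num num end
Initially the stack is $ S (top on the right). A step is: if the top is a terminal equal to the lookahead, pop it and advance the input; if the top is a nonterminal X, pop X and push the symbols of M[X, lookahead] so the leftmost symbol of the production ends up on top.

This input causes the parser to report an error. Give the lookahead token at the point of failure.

step 1: stack=$ S  input=num num end $  — expand S ::= A end N S
step 2: stack=$ S N end A  input=num num end $  — expand A ::= num A int
step 3: stack=$ S N end int A num  input=num num end $  — match num
step 4: stack=$ S N end int A  input=num end $  — expand A ::= num A int
step 5: stack=$ S N end int int A num  input=num end $  — match num
step 6: stack=$ S N end int int A  input=end $  — expand A ::= λ
step 7: stack=$ S N end int int  input=end $  — error: top is terminal int but lookahead is end

end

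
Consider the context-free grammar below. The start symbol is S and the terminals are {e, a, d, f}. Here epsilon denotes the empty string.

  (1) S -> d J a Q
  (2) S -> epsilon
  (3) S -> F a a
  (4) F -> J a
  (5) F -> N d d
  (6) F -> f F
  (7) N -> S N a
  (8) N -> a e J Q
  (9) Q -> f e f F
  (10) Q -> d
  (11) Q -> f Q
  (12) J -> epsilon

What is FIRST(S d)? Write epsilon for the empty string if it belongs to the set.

FIRST(Q) = {d, f}
FIRST(J) = {epsilon}
FIRST(S) = {epsilon, a, d, f}  (via F a a)
FIRST(N) = {a, d, f}  (via S N a)
FIRST(F) = {a, d, f}  (via J a, N d d)
FIRST(S d): take FIRST of each symbol in turn, carrying on past any symbol whose FIRST contains epsilon; result {a, d, f}.

{a, d, f}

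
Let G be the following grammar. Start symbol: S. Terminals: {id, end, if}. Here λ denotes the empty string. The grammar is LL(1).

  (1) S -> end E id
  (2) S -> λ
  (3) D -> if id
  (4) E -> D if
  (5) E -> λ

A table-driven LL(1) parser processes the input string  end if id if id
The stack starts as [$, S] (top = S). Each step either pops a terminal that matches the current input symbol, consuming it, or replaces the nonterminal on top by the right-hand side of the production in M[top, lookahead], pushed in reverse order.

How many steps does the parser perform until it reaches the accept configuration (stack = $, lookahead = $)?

step 1: stack=$ S  input=end if id if id $  — expand S -> end E id
step 2: stack=$ id E end  input=end if id if id $  — match end
step 3: stack=$ id E  input=if id if id $  — expand E -> D if
step 4: stack=$ id if D  input=if id if id $  — expand D -> if id
step 5: stack=$ id if id if  input=if id if id $  — match if
step 6: stack=$ id if id  input=id if id $  — match id
step 7: stack=$ id if  input=if id $  — match if
step 8: stack=$ id  input=id $  — match id
Accept reached after 8 steps.

8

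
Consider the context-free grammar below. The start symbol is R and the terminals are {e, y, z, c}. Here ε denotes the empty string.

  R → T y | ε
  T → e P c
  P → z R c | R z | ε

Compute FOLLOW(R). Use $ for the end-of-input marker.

{$, c, z}

FIRST(T): from T→e P c we get {e}. So FIRST(T) = {e}.
FIRST(R): from R→T y we get {e}; from R→ε we get {ε}. So FIRST(R) = {ε, e}.
FIRST(P): from P→z R c we get {z}; from P→R z we get {e, z}; from P→ε we get {ε}. So FIRST(P) = {ε, e, z}.
FOLLOW(R) includes $ since R is the start symbol.
FOLLOW(R): in P→z R c, R is followed by c with FIRST {c}; in P→R z, R is followed by z with FIRST {z}. Thus FOLLOW(R) = {$, c, z}.
FOLLOW(T): in R→T y, T is followed by y with FIRST {y}. Thus FOLLOW(T) = {y}.
FOLLOW(P): in T→e P c, P is followed by c with FIRST {c}. Thus FOLLOW(P) = {c}.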